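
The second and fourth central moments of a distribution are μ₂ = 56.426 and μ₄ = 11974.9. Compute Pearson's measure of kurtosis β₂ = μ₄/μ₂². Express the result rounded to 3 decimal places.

μ₂² = 56.426² = 3183.89348
μ₄/μ₂² = 11974.9 / 3183.89348 = 3.76109
β₂ ≈ 3.761

3.761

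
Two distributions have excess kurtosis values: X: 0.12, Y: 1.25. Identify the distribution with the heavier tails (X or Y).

Higher excess kurtosis ⇒ heavier tails relative to the normal distribution.
0.12 vs 1.25: the larger is 1.25, so Y has heavier tails.

Y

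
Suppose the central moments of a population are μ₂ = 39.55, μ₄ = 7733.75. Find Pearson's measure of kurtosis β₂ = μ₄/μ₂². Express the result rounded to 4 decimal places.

μ₂² = 39.55² = 1564.20250
μ₄/μ₂² = 7733.75 / 1564.20250 = 4.94421
β₂ ≈ 4.9442

4.9442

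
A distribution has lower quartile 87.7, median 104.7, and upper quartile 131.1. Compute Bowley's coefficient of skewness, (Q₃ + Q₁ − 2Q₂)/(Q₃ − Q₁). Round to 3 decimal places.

numerator: Q₃ + Q₁ − 2Q₂ = 131.1 + 87.7 − 2×104.7 = 9.4000
denominator: Q₃ − Q₁ = 131.1 − 87.7 = 43.4000
Bowley skewness = 9.4000 / 43.4000 ≈ 0.217

0.217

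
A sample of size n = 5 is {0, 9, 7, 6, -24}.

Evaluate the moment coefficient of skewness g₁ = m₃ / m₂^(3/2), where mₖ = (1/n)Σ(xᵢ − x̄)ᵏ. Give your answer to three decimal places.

-1.291

x̄ = (0 + 9 + 7 + 6 - 24) / 5 = -0.4000
deviations (xᵢ − x̄): 0.4000, 9.4000, 7.4000, 6.4000, -23.6000
Σ(xᵢ − x̄)² = 741.2000 ⇒ m₂ = 741.2000/5 = 148.24000
Σ(xᵢ − x̄)³ = -11646.2400 ⇒ m₃ = -11646.2400/5 = -2329.24800
m₂^(3/2) = 148.24000^(1.5) = 1804.87907
g₁ = m₃ / m₂^(3/2) = -2329.24800 / 1804.87907 ≈ -1.291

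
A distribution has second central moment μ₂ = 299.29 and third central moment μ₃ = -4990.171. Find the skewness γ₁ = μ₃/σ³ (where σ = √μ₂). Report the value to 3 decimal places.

-0.964

σ = √μ₂ = √299.29 = 17.30000
σ³ = μ₂^(3/2) = 5177.71700
γ₁ = μ₃/σ³ = -4990.171 / 5177.71700 ≈ -0.964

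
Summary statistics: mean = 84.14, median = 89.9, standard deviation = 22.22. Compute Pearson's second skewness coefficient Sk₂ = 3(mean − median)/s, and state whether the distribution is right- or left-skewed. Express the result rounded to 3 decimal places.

-0.778, left-skewed

Sk₂ = 3(84.14 − 89.9) / 22.22 = 3 × -5.7600 / 22.22
    = -17.2800 / 22.22 ≈ -0.778
Sk₂ < 0 ⇒ mean < median ⇒ left-skewed (negative skew).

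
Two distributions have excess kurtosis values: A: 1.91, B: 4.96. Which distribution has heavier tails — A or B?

Higher excess kurtosis ⇒ heavier tails relative to the normal distribution.
1.91 vs 4.96: the larger is 4.96, so B has heavier tails.

B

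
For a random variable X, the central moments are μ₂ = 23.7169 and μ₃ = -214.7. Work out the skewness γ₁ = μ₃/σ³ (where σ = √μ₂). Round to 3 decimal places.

-1.859

σ = √μ₂ = √23.7169 = 4.87000
σ³ = μ₂^(3/2) = 115.50130
γ₁ = μ₃/σ³ = -214.7 / 115.50130 ≈ -1.859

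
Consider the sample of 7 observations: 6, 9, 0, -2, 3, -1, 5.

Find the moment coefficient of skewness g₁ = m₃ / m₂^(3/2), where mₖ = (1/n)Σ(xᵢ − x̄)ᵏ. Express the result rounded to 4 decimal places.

x̄ = (6 + 9 + 0 - 2 + 3 - 1 + 5) / 7 = 2.8571
deviations (xᵢ − x̄): 3.1429, 6.1429, -2.8571, -4.8571, 0.1429, -3.8571, 2.1429
Σ(xᵢ − x̄)² = 98.8571 ⇒ m₂ = 98.8571/7 = 14.12245
Σ(xᵢ − x̄)³ = 77.3878 ⇒ m₃ = 77.3878/7 = 11.05539
m₂^(3/2) = 14.12245^(1.5) = 53.07195
g₁ = m₃ / m₂^(3/2) = 11.05539 / 53.07195 ≈ 0.2083

0.2083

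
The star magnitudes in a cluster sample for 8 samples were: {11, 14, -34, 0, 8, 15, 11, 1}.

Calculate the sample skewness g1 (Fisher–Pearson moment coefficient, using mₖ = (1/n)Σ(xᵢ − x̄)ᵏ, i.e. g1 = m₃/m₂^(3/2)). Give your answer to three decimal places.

-1.772

x̄ = (11 + 14 - 34 + 0 + 8 + 15 + 11 + 1) / 8 = 3.2500
deviations (xᵢ − x̄): 7.7500, 10.7500, -37.2500, -3.2500, 4.7500, 11.7500, 7.7500, -2.2500
Σ(xᵢ − x̄)² = 1799.5000 ⇒ m₂ = 1799.5000/8 = 224.93750
Σ(xᵢ − x̄)³ = -47829.7500 ⇒ m₃ = -47829.7500/8 = -5978.71875
m₂^(3/2) = 224.93750^(1.5) = 3373.59385
g1 = m₃ / m₂^(3/2) = -5978.71875 / 3373.59385 ≈ -1.772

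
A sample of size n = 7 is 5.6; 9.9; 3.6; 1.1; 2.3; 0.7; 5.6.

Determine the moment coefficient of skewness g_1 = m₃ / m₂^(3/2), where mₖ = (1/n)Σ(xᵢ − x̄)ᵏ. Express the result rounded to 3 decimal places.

0.685

x̄ = (5.6 + 9.9 + 3.6 + 1.1 + 2.3 + 0.7 + 5.6) / 7 = 4.1143
deviations (xᵢ − x̄): 1.4857, 5.7857, -0.5143, -3.0143, -1.8143, -3.4143, 1.4857
Σ(xᵢ − x̄)² = 62.1886 ⇒ m₂ = 62.1886/7 = 8.88408
Σ(xᵢ − x̄)³ = 126.9358 ⇒ m₃ = 126.9358/7 = 18.13368
m₂^(3/2) = 8.88408^(1.5) = 26.48005
g_1 = m₃ / m₂^(3/2) = 18.13368 / 26.48005 ≈ 0.685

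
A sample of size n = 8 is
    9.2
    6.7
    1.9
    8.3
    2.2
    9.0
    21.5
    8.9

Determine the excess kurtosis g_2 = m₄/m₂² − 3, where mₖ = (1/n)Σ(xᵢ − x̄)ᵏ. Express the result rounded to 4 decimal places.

x̄ = 8.4625
Σ(xᵢ − x̄)² = 256.4188 ⇒ m₂ = 32.05234
Σ(xᵢ − x̄)⁴ = 32294.8830 ⇒ m₄ = 4036.86038
m₂² = 1027.35274
g_2 = m₄/m₂² − 3 = 3.92938 − 3 ≈ 0.9294

0.9294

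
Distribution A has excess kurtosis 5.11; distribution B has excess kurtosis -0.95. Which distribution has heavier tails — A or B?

A

Higher excess kurtosis ⇒ heavier tails relative to the normal distribution.
5.11 vs -0.95: the larger is 5.11, so A has heavier tails. (A is leptokurtic — heavier-than-normal tails; the other is platykurtic.)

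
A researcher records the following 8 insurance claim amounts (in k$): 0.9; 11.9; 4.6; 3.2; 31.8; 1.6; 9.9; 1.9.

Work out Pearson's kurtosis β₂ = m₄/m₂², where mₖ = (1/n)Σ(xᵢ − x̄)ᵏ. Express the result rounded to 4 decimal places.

x̄ = 8.2250
Σ(xᵢ − x̄)² = 748.0350 ⇒ m₂ = 93.50438
Σ(xᵢ − x̄)⁴ = 316298.4097 ⇒ m₄ = 39537.30122
m₂² = 8743.06814
β₂ = m₄/m₂² = 39537.30122 / 8743.06814 ≈ 4.5221

4.5221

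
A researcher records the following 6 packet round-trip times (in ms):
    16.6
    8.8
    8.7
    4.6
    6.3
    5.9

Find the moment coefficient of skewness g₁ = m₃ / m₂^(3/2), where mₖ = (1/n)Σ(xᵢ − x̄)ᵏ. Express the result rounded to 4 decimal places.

1.2341

x̄ = (16.6 + 8.8 + 8.7 + 4.6 + 6.3 + 5.9) / 6 = 8.4833
deviations (xᵢ − x̄): 8.1167, 0.3167, 0.2167, -3.8833, -2.1833, -2.5833
Σ(xᵢ − x̄)² = 92.5483 ⇒ m₂ = 92.5483/6 = 15.42472
Σ(xᵢ − x̄)³ = 448.5604 ⇒ m₃ = 448.5604/6 = 74.76007
m₂^(3/2) = 15.42472^(1.5) = 60.57955
g₁ = m₃ / m₂^(3/2) = 74.76007 / 60.57955 ≈ 1.2341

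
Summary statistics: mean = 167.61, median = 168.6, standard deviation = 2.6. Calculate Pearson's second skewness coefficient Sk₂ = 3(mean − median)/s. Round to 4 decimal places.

-1.1423

Sk₂ = 3(167.61 − 168.6) / 2.6 = 3 × -0.9900 / 2.6
    = -2.9700 / 2.6 ≈ -1.1423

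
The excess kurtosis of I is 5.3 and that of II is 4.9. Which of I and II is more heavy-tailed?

Higher excess kurtosis ⇒ heavier tails relative to the normal distribution.
5.3 vs 4.9: the larger is 5.3, so I has heavier tails.

I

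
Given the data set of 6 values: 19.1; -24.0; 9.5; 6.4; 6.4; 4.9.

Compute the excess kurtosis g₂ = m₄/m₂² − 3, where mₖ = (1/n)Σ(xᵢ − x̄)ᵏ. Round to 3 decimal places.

x̄ = 3.7167
Σ(xᵢ − x̄)² = 1054.1083 ⇒ m₂ = 175.68472
Σ(xᵢ − x̄)⁴ = 647378.2755 ⇒ m₄ = 107896.37925
m₂² = 30865.12162
g₂ = m₄/m₂² − 3 = 3.49574 − 3 ≈ 0.496

0.496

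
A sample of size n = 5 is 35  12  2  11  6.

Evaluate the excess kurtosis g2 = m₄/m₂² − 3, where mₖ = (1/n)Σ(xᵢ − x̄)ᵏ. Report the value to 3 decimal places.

-0.186

x̄ = 13.2000
Σ(xᵢ − x̄)² = 658.8000 ⇒ m₂ = 131.76000
Σ(xᵢ − x̄)⁴ = 244301.1360 ⇒ m₄ = 48860.22720
m₂² = 17360.69760
g2 = m₄/m₂² − 3 = 2.81442 − 3 ≈ -0.186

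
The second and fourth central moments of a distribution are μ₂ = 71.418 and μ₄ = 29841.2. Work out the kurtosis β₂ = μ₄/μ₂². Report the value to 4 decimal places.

μ₂² = 71.418² = 5100.53072
μ₄/μ₂² = 29841.2 / 5100.53072 = 5.85061
β₂ ≈ 5.8506

5.8506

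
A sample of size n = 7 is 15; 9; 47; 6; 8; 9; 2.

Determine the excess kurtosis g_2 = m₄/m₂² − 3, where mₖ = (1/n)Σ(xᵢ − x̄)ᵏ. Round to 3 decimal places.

x̄ = 13.7143
Σ(xᵢ − x̄)² = 1383.4286 ⇒ m₂ = 197.63265
Σ(xᵢ − x̄)⁴ = 1251957.1662 ⇒ m₄ = 178851.02374
m₂² = 39058.66556
g_2 = m₄/m₂² − 3 = 4.57904 − 3 ≈ 1.579

1.579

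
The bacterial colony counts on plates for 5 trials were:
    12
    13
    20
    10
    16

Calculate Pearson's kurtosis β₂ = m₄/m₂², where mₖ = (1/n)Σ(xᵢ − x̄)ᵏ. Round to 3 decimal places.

x̄ = 14.2000
Σ(xᵢ − x̄)² = 60.8000 ⇒ m₂ = 12.16000
Σ(xᵢ − x̄)⁴ = 1478.8160 ⇒ m₄ = 295.76320
m₂² = 147.86560
β₂ = m₄/m₂² = 295.76320 / 147.86560 ≈ 2.000

2.000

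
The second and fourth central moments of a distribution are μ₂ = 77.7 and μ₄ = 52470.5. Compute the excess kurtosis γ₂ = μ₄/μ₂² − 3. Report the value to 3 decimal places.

μ₂² = 77.7² = 6037.29000
μ₄/μ₂² = 52470.5 / 6037.29000 = 8.69107
γ₂ = 8.69107 − 3 ≈ 5.691

5.691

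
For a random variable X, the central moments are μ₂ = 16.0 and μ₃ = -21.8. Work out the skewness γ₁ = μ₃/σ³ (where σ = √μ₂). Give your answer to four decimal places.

σ = √μ₂ = √16.0 = 4.00000
σ³ = μ₂^(3/2) = 64.00000
γ₁ = μ₃/σ³ = -21.8 / 64.00000 ≈ -0.3406

-0.3406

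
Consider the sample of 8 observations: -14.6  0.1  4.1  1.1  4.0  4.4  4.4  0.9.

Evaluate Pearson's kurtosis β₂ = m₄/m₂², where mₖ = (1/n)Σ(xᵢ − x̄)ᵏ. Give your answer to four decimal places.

x̄ = 0.5500
Σ(xᵢ − x̄)² = 284.3000 ⇒ m₂ = 35.53750
Σ(xᵢ − x̄)⁴ = 53420.6311 ⇒ m₄ = 6677.57888
m₂² = 1262.91391
β₂ = m₄/m₂² = 6677.57888 / 1262.91391 ≈ 5.2874

5.2874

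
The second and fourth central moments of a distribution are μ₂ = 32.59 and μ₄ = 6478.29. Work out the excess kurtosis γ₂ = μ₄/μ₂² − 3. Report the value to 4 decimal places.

μ₂² = 32.59² = 1062.10810
μ₄/μ₂² = 6478.29 / 1062.10810 = 6.09946
γ₂ = 6.09946 − 3 ≈ 3.0995

3.0995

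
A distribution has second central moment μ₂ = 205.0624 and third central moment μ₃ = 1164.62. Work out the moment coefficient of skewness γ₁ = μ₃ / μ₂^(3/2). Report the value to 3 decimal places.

0.397

σ = √μ₂ = √205.0624 = 14.32000
σ³ = μ₂^(3/2) = 2936.49357
γ₁ = μ₃/σ³ = 1164.62 / 2936.49357 ≈ 0.397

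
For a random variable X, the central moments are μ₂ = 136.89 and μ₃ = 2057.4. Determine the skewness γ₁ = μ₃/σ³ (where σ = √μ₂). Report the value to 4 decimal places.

σ = √μ₂ = √136.89 = 11.70000
σ³ = μ₂^(3/2) = 1601.61300
γ₁ = μ₃/σ³ = 2057.4 / 1601.61300 ≈ 1.2846

1.2846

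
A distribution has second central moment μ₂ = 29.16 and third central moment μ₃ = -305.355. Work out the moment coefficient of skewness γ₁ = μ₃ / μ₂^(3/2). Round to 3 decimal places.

-1.939

σ = √μ₂ = √29.16 = 5.40000
σ³ = μ₂^(3/2) = 157.46400
γ₁ = μ₃/σ³ = -305.355 / 157.46400 ≈ -1.939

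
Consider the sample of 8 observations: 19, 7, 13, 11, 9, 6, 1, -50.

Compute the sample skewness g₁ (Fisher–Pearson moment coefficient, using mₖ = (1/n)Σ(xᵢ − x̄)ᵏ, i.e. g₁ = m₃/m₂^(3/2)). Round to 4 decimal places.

-1.9986

x̄ = (19 + 7 + 13 + 11 + 9 + 6 + 1 - 50) / 8 = 2.0000
deviations (xᵢ − x̄): 17.0000, 5.0000, 11.0000, 9.0000, 7.0000, 4.0000, -1.0000, -52.0000
Σ(xᵢ − x̄)² = 3286.0000 ⇒ m₂ = 3286.0000/8 = 410.75000
Σ(xᵢ − x̄)³ = -133104.0000 ⇒ m₃ = -133104.0000/8 = -16638.00000
m₂^(3/2) = 410.75000^(1.5) = 8324.65719
g₁ = m₃ / m₂^(3/2) = -16638.00000 / 8324.65719 ≈ -1.9986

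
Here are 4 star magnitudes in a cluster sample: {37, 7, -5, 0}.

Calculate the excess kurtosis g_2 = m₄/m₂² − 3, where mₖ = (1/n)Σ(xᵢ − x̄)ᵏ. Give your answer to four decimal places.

x̄ = 9.7500
Σ(xᵢ − x̄)² = 1062.7500 ⇒ m₂ = 265.68750
Σ(xᵢ − x̄)⁴ = 607826.5781 ⇒ m₄ = 151956.64453
m₂² = 70589.84766
g_2 = m₄/m₂² − 3 = 2.15267 − 3 ≈ -0.8473

-0.8473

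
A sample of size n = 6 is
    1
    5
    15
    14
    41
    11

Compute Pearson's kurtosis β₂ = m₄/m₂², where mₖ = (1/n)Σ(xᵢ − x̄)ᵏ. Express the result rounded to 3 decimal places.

x̄ = 14.5000
Σ(xᵢ − x̄)² = 987.5000 ⇒ m₂ = 164.58333
Σ(xᵢ − x̄)⁴ = 534665.3750 ⇒ m₄ = 89110.89583
m₂² = 27087.67361
β₂ = m₄/m₂² = 89110.89583 / 27087.67361 ≈ 3.290

3.290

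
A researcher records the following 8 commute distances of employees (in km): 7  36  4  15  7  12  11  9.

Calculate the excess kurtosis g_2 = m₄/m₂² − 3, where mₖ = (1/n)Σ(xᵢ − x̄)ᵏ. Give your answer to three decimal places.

x̄ = 12.6250
Σ(xᵢ − x̄)² = 705.8750 ⇒ m₂ = 88.23438
Σ(xᵢ − x̄)⁴ = 306290.5566 ⇒ m₄ = 38286.31958
m₂² = 7785.30493
g_2 = m₄/m₂² − 3 = 4.91777 − 3 ≈ 1.918

1.918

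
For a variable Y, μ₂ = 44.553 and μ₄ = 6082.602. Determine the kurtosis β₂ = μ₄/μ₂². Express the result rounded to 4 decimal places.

3.0643

μ₂² = 44.553² = 1984.96981
μ₄/μ₂² = 6082.602 / 1984.96981 = 3.06433
β₂ ≈ 3.0643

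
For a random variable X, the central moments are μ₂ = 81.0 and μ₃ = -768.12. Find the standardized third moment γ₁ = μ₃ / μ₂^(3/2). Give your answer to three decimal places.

-1.054

σ = √μ₂ = √81.0 = 9.00000
σ³ = μ₂^(3/2) = 729.00000
γ₁ = μ₃/σ³ = -768.12 / 729.00000 ≈ -1.054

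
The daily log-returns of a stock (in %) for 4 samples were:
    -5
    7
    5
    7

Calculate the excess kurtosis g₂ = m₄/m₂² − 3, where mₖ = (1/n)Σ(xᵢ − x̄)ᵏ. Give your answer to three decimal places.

x̄ = 3.5000
Σ(xᵢ − x̄)² = 99.0000 ⇒ m₂ = 24.75000
Σ(xᵢ − x̄)⁴ = 5525.2500 ⇒ m₄ = 1381.31250
m₂² = 612.56250
g₂ = m₄/m₂² − 3 = 2.25497 − 3 ≈ -0.745

-0.745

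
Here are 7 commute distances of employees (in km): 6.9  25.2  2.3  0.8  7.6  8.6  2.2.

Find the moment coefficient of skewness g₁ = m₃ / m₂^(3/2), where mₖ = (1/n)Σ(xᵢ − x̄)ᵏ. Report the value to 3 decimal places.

x̄ = (6.9 + 25.2 + 2.3 + 0.8 + 7.6 + 8.6 + 2.2) / 7 = 7.6571
deviations (xᵢ − x̄): -0.7571, 17.5429, -5.3571, -6.8571, -0.0571, 0.9429, -5.4571
Σ(xᵢ − x̄)² = 414.7171 ⇒ m₂ = 414.7171/7 = 59.24531
Σ(xᵢ − x̄)³ = 4760.5643 ⇒ m₃ = 4760.5643/7 = 680.08062
m₂^(3/2) = 59.24531^(1.5) = 456.01688
g₁ = m₃ / m₂^(3/2) = 680.08062 / 456.01688 ≈ 1.491

1.491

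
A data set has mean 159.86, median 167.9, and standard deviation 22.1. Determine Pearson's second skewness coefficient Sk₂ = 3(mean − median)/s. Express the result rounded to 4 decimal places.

Sk₂ = 3(159.86 − 167.9) / 22.1 = 3 × -8.0400 / 22.1
    = -24.1200 / 22.1 ≈ -1.0914

-1.0914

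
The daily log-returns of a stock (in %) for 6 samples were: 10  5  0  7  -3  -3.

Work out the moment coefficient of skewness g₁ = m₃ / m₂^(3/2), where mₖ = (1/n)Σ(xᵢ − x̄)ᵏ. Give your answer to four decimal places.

0.1417

x̄ = (10 + 5 + 0 + 7 - 3 - 3) / 6 = 2.6667
deviations (xᵢ − x̄): 7.3333, 2.3333, -2.6667, 4.3333, -5.6667, -5.6667
Σ(xᵢ − x̄)² = 149.3333 ⇒ m₂ = 149.3333/6 = 24.88889
Σ(xᵢ − x̄)³ = 105.5556 ⇒ m₃ = 105.5556/6 = 17.59259
m₂^(3/2) = 24.88889^(1.5) = 124.16759
g₁ = m₃ / m₂^(3/2) = 17.59259 / 124.16759 ≈ 0.1417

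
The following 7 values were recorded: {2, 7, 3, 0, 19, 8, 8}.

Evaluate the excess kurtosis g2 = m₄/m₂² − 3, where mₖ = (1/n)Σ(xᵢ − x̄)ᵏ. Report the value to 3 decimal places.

0.221

x̄ = 6.7143
Σ(xᵢ − x̄)² = 235.4286 ⇒ m₂ = 33.63265
Σ(xᵢ − x̄)⁴ = 25504.5948 ⇒ m₄ = 3643.51354
m₂² = 1131.15535
g2 = m₄/m₂² − 3 = 3.22105 − 3 ≈ 0.221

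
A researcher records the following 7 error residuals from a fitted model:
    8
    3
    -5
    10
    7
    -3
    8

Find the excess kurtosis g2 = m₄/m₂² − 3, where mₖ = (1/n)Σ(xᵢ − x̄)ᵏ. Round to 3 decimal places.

-1.244

x̄ = 4.0000
Σ(xᵢ − x̄)² = 208.0000 ⇒ m₂ = 29.71429
Σ(xᵢ − x̄)⁴ = 10852.0000 ⇒ m₄ = 1550.28571
m₂² = 882.93878
g2 = m₄/m₂² − 3 = 1.75582 − 3 ≈ -1.244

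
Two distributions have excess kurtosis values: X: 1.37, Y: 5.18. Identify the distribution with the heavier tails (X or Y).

Y

Higher excess kurtosis ⇒ heavier tails relative to the normal distribution.
1.37 vs 5.18: the larger is 5.18, so Y has heavier tails.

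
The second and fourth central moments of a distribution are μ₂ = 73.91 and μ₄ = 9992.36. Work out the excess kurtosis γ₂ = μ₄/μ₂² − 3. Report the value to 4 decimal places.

μ₂² = 73.91² = 5462.68810
μ₄/μ₂² = 9992.36 / 5462.68810 = 1.82920
γ₂ = 1.82920 − 3 ≈ -1.1708

-1.1708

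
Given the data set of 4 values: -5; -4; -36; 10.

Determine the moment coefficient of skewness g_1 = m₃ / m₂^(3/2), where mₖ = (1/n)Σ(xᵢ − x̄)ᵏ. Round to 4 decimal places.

x̄ = (-5 - 4 - 36 + 10) / 4 = -8.7500
deviations (xᵢ − x̄): 3.7500, 4.7500, -27.2500, 18.7500
Σ(xᵢ − x̄)² = 1130.7500 ⇒ m₂ = 1130.7500/4 = 282.68750
Σ(xᵢ − x̄)³ = -13483.1250 ⇒ m₃ = -13483.1250/4 = -3370.78125
m₂^(3/2) = 282.68750^(1.5) = 4752.91347
g_1 = m₃ / m₂^(3/2) = -3370.78125 / 4752.91347 ≈ -0.7092

-0.7092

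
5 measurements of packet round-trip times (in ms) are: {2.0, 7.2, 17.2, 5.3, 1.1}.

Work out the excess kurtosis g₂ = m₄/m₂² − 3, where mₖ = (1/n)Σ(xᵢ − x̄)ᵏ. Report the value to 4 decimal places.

x̄ = 6.5600
Σ(xᵢ − x̄)² = 165.8120 ⇒ m₂ = 33.16240
Σ(xᵢ − x̄)⁴ = 14140.2071 ⇒ m₄ = 2828.04141
m₂² = 1099.74477
g₂ = m₄/m₂² − 3 = 2.57154 − 3 ≈ -0.4285

-0.4285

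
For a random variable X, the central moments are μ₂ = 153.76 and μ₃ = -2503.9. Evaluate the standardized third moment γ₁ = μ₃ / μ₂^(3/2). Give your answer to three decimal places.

-1.313

σ = √μ₂ = √153.76 = 12.40000
σ³ = μ₂^(3/2) = 1906.62400
γ₁ = μ₃/σ³ = -2503.9 / 1906.62400 ≈ -1.313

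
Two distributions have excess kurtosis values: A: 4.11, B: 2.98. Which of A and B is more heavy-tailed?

A

Higher excess kurtosis ⇒ heavier tails relative to the normal distribution.
4.11 vs 2.98: the larger is 4.11, so A has heavier tails.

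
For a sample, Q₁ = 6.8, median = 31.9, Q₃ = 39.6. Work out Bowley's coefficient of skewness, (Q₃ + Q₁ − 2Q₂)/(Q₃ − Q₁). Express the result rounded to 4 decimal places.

-0.5305

numerator: Q₃ + Q₁ − 2Q₂ = 39.6 + 6.8 − 2×31.9 = -17.4000
denominator: Q₃ − Q₁ = 39.6 − 6.8 = 32.8000
Bowley skewness = -17.4000 / 32.8000 ≈ -0.5305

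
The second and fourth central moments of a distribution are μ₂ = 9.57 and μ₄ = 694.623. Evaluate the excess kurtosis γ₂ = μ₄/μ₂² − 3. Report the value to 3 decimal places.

4.584

μ₂² = 9.57² = 91.58490
μ₄/μ₂² = 694.623 / 91.58490 = 7.58447
γ₂ = 7.58447 − 3 ≈ 4.584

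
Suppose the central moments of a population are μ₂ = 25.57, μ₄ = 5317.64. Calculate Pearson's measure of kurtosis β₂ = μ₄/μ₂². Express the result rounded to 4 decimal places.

8.1331

μ₂² = 25.57² = 653.82490
μ₄/μ₂² = 5317.64 / 653.82490 = 8.13313
β₂ ≈ 8.1331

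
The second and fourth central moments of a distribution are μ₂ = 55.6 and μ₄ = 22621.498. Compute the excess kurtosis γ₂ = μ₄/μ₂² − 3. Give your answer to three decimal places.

μ₂² = 55.6² = 3091.36000
μ₄/μ₂² = 22621.498 / 3091.36000 = 7.31765
γ₂ = 7.31765 − 3 ≈ 4.318

4.318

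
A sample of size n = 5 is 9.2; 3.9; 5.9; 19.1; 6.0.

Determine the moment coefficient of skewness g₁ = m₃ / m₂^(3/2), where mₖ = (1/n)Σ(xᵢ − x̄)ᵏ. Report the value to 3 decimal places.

x̄ = (9.2 + 3.9 + 5.9 + 19.1 + 6.0) / 5 = 8.8200
deviations (xᵢ − x̄): 0.3800, -4.9200, -2.9200, 10.2800, -2.8200
Σ(xᵢ − x̄)² = 146.5080 ⇒ m₂ = 146.5080/5 = 29.30160
Σ(xᵢ − x̄)³ = 920.0105 ⇒ m₃ = 920.0105/5 = 184.00210
m₂^(3/2) = 29.30160^(1.5) = 158.61235
g₁ = m₃ / m₂^(3/2) = 184.00210 / 158.61235 ≈ 1.160

1.160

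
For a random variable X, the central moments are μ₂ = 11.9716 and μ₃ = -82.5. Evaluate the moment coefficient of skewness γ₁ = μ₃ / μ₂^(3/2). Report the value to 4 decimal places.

σ = √μ₂ = √11.9716 = 3.46000
σ³ = μ₂^(3/2) = 41.42174
γ₁ = μ₃/σ³ = -82.5 / 41.42174 ≈ -1.9917

-1.9917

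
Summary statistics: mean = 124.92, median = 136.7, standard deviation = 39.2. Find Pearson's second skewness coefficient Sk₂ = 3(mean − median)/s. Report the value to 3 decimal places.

-0.902

Sk₂ = 3(124.92 − 136.7) / 39.2 = 3 × -11.7800 / 39.2
    = -35.3400 / 39.2 ≈ -0.902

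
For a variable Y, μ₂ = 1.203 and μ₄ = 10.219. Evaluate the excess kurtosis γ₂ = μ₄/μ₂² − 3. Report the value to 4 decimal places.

μ₂² = 1.203² = 1.44721
μ₄/μ₂² = 10.219 / 1.44721 = 7.06118
γ₂ = 7.06118 − 3 ≈ 4.0612

4.0612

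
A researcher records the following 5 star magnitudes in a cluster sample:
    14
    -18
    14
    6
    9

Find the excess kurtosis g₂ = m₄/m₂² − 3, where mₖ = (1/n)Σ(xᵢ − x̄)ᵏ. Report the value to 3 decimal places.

x̄ = 5.0000
Σ(xᵢ − x̄)² = 708.0000 ⇒ m₂ = 141.60000
Σ(xᵢ − x̄)⁴ = 293220.0000 ⇒ m₄ = 58644.00000
m₂² = 20050.56000
g₂ = m₄/m₂² − 3 = 2.92481 − 3 ≈ -0.075

-0.075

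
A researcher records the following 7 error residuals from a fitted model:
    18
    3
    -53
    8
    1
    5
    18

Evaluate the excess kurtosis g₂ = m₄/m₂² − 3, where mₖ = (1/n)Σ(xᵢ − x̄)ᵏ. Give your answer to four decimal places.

x̄ = 0.0000
Σ(xᵢ − x̄)² = 3556.0000 ⇒ m₂ = 508.00000
Σ(xᵢ − x̄)⁴ = 8105236.0000 ⇒ m₄ = 1157890.85714
m₂² = 258064.00000
g₂ = m₄/m₂² − 3 = 4.48684 − 3 ≈ 1.4868

1.4868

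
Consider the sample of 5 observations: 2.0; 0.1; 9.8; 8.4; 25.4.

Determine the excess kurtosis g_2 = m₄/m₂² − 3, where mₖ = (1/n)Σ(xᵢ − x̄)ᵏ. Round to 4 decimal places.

x̄ = 9.1400
Σ(xᵢ − x̄)² = 398.0720 ⇒ m₂ = 79.61440
Σ(xᵢ − x̄)⁴ = 79178.6322 ⇒ m₄ = 15835.72643
m₂² = 6338.45269
g_2 = m₄/m₂² − 3 = 2.49836 − 3 ≈ -0.5016

-0.5016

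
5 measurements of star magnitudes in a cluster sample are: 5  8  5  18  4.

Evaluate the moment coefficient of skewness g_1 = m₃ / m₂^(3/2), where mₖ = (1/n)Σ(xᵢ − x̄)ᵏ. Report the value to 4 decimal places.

x̄ = (5 + 8 + 5 + 18 + 4) / 5 = 8.0000
deviations (xᵢ − x̄): -3.0000, 0.0000, -3.0000, 10.0000, -4.0000
Σ(xᵢ − x̄)² = 134.0000 ⇒ m₂ = 134.0000/5 = 26.80000
Σ(xᵢ − x̄)³ = 882.0000 ⇒ m₃ = 882.0000/5 = 176.40000
m₂^(3/2) = 26.80000^(1.5) = 138.74016
g_1 = m₃ / m₂^(3/2) = 176.40000 / 138.74016 ≈ 1.2714

1.2714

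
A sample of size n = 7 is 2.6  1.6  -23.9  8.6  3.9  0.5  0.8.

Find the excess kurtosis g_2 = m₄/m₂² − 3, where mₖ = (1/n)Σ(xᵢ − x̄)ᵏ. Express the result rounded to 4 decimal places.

1.6021

x̄ = -0.8429
Σ(xᵢ − x̄)² = 665.6171 ⇒ m₂ = 95.08816
Σ(xᵢ − x̄)⁴ = 291275.9211 ⇒ m₄ = 41610.84587
m₂² = 9041.75879
g_2 = m₄/m₂² − 3 = 4.60207 − 3 ≈ 1.6021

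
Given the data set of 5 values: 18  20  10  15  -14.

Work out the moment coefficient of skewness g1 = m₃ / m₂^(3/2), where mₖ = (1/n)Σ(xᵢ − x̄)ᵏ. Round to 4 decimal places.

x̄ = (18 + 20 + 10 + 15 - 14) / 5 = 9.8000
deviations (xᵢ − x̄): 8.2000, 10.2000, 0.2000, 5.2000, -23.8000
Σ(xᵢ − x̄)² = 764.8000 ⇒ m₂ = 764.8000/5 = 152.96000
Σ(xᵢ − x̄)³ = -11728.0800 ⇒ m₃ = -11728.0800/5 = -2345.61600
m₂^(3/2) = 152.96000^(1.5) = 1891.76337
g1 = m₃ / m₂^(3/2) = -2345.61600 / 1891.76337 ≈ -1.2399

-1.2399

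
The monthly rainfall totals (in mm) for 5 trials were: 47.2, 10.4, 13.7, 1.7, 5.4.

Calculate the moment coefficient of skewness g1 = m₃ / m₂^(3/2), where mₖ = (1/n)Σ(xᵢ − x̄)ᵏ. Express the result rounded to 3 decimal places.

x̄ = (47.2 + 10.4 + 13.7 + 1.7 + 5.4) / 5 = 15.6800
deviations (xᵢ − x̄): 31.5200, -5.2800, -1.9800, -13.9800, -10.2800
Σ(xᵢ − x̄)² = 1326.4280 ⇒ m₂ = 1326.4280/5 = 265.28560
Σ(xᵢ − x̄)³ = 27341.8567 ⇒ m₃ = 27341.8567/5 = 5468.37134
m₂^(3/2) = 265.28560^(1.5) = 4320.86318
g1 = m₃ / m₂^(3/2) = 5468.37134 / 4320.86318 ≈ 1.266

1.266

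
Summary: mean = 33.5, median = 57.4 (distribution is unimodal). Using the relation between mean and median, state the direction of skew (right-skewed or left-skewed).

left-skewed

mean − median = 33.5 − 57.4 = -23.9
mean < median ⇒ the longer tail is on the left ⇒ left-skewed (negatively skewed).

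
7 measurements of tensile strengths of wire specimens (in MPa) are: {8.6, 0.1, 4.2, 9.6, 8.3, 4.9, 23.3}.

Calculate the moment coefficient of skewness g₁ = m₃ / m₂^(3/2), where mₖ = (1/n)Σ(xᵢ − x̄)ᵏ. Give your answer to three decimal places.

1.186

x̄ = (8.6 + 0.1 + 4.2 + 9.6 + 8.3 + 4.9 + 23.3) / 7 = 8.4286
deviations (xᵢ − x̄): 0.1714, -8.3286, -4.2286, 1.1714, -0.1286, -3.5286, 14.8714
Σ(xᵢ − x̄)² = 322.2743 ⇒ m₂ = 322.2743/7 = 46.03918
Σ(xᵢ − x̄)³ = 2593.3103 ⇒ m₃ = 2593.3103/7 = 370.47290
m₂^(3/2) = 46.03918^(1.5) = 312.38590
g₁ = m₃ / m₂^(3/2) = 370.47290 / 312.38590 ≈ 1.186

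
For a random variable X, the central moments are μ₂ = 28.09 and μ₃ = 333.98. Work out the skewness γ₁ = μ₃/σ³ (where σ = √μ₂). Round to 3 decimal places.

σ = √μ₂ = √28.09 = 5.30000
σ³ = μ₂^(3/2) = 148.87700
γ₁ = μ₃/σ³ = 333.98 / 148.87700 ≈ 2.243

2.243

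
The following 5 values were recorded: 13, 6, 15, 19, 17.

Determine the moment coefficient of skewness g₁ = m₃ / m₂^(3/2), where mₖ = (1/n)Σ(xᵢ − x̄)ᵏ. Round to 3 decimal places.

-0.805

x̄ = (13 + 6 + 15 + 19 + 17) / 5 = 14.0000
deviations (xᵢ − x̄): -1.0000, -8.0000, 1.0000, 5.0000, 3.0000
Σ(xᵢ − x̄)² = 100.0000 ⇒ m₂ = 100.0000/5 = 20.00000
Σ(xᵢ − x̄)³ = -360.0000 ⇒ m₃ = -360.0000/5 = -72.00000
m₂^(3/2) = 20.00000^(1.5) = 89.44272
g₁ = m₃ / m₂^(3/2) = -72.00000 / 89.44272 ≈ -0.805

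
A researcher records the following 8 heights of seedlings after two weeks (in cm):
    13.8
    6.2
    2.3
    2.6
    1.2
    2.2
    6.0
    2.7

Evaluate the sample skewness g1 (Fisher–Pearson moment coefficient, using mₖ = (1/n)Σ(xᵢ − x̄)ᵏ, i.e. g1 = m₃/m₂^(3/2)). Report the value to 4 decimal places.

1.5102

x̄ = (13.8 + 6.2 + 2.3 + 2.6 + 1.2 + 2.2 + 6.0 + 2.7) / 8 = 4.6250
deviations (xᵢ − x̄): 9.1750, 1.5750, -2.3250, -2.0250, -3.4250, -2.4250, 1.3750, -1.9250
Σ(xᵢ − x̄)² = 119.3750 ⇒ m₂ = 119.3750/8 = 14.92188
Σ(xᵢ − x̄)³ = 696.4208 ⇒ m₃ = 696.4208/8 = 87.05259
m₂^(3/2) = 14.92188^(1.5) = 57.64148
g1 = m₃ / m₂^(3/2) = 87.05259 / 57.64148 ≈ 1.5102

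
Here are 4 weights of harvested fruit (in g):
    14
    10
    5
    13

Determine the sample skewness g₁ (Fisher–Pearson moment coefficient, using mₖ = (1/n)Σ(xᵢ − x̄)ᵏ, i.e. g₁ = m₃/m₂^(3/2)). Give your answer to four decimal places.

-0.6297

x̄ = (14 + 10 + 5 + 13) / 4 = 10.5000
deviations (xᵢ − x̄): 3.5000, -0.5000, -5.5000, 2.5000
Σ(xᵢ − x̄)² = 49.0000 ⇒ m₂ = 49.0000/4 = 12.25000
Σ(xᵢ − x̄)³ = -108.0000 ⇒ m₃ = -108.0000/4 = -27.00000
m₂^(3/2) = 12.25000^(1.5) = 42.87500
g₁ = m₃ / m₂^(3/2) = -27.00000 / 42.87500 ≈ -0.6297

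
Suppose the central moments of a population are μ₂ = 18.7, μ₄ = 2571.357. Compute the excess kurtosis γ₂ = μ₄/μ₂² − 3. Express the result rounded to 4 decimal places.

μ₂² = 18.7² = 349.69000
μ₄/μ₂² = 2571.357 / 349.69000 = 7.35325
γ₂ = 7.35325 − 3 ≈ 4.3532

4.3532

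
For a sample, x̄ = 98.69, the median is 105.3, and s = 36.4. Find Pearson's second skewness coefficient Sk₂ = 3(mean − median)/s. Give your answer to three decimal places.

-0.545

Sk₂ = 3(98.69 − 105.3) / 36.4 = 3 × -6.6100 / 36.4
    = -19.8300 / 36.4 ≈ -0.545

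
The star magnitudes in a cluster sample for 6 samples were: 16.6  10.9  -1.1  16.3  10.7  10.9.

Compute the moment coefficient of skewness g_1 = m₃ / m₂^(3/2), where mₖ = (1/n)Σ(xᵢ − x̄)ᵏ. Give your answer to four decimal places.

-1.0580

x̄ = (16.6 + 10.9 - 1.1 + 16.3 + 10.7 + 10.9) / 6 = 10.7167
deviations (xᵢ − x̄): 5.8833, 0.1833, -11.8167, 5.5833, -0.0167, 0.1833
Σ(xᵢ − x̄)² = 205.4883 ⇒ m₂ = 205.4883/6 = 34.24806
Σ(xᵢ − x̄)³ = -1272.2954 ⇒ m₃ = -1272.2954/6 = -212.04924
m₂^(3/2) = 34.24806^(1.5) = 200.42592
g_1 = m₃ / m₂^(3/2) = -212.04924 / 200.42592 ≈ -1.0580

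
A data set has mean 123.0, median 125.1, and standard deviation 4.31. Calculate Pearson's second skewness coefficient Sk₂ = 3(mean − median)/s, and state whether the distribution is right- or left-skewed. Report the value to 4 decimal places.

Sk₂ = 3(123.0 − 125.1) / 4.31 = 3 × -2.1000 / 4.31
    = -6.3000 / 4.31 ≈ -1.4617
Sk₂ < 0 ⇒ mean < median ⇒ left-skewed (negative skew).

-1.4617, left-skewed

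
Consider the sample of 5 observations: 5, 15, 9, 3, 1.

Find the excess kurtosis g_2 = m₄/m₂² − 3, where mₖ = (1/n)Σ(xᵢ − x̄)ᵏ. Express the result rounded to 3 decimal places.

-0.968

x̄ = 6.6000
Σ(xᵢ − x̄)² = 123.2000 ⇒ m₂ = 24.64000
Σ(xᵢ − x̄)⁴ = 6169.8560 ⇒ m₄ = 1233.97120
m₂² = 607.12960
g_2 = m₄/m₂² − 3 = 2.03247 − 3 ≈ -0.968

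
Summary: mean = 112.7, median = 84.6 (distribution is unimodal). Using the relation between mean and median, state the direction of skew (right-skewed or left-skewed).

mean − median = 112.7 − 84.6 = 28.1
mean > median ⇒ the longer tail is on the right ⇒ right-skewed (positively skewed).

right-skewed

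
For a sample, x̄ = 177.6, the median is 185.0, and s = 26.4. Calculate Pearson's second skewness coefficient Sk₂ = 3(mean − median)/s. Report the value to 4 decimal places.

-0.8409

Sk₂ = 3(177.6 − 185.0) / 26.4 = 3 × -7.4000 / 26.4
    = -22.2000 / 26.4 ≈ -0.8409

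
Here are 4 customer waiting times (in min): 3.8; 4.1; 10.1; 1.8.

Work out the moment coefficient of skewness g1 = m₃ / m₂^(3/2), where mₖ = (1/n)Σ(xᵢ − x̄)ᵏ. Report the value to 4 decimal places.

0.8643

x̄ = (3.8 + 4.1 + 10.1 + 1.8) / 4 = 4.9500
deviations (xᵢ − x̄): -1.1500, -0.8500, 5.1500, -3.1500
Σ(xᵢ − x̄)² = 38.4900 ⇒ m₂ = 38.4900/4 = 9.62250
Σ(xᵢ − x̄)³ = 103.2000 ⇒ m₃ = 103.2000/4 = 25.80000
m₂^(3/2) = 9.62250^(1.5) = 29.84914
g1 = m₃ / m₂^(3/2) = 25.80000 / 29.84914 ≈ 0.8643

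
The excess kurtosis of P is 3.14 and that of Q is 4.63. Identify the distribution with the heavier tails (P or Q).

Q

Higher excess kurtosis ⇒ heavier tails relative to the normal distribution.
3.14 vs 4.63: the larger is 4.63, so Q has heavier tails.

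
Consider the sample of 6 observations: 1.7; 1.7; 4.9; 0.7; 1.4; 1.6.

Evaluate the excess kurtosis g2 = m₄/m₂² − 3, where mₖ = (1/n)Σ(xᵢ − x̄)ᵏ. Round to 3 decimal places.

0.794

x̄ = 2.0000
Σ(xᵢ − x̄)² = 10.8000 ⇒ m₂ = 1.80000
Σ(xᵢ − x̄)⁴ = 73.7556 ⇒ m₄ = 12.29260
m₂² = 3.24000
g2 = m₄/m₂² − 3 = 3.79401 − 3 ≈ 0.794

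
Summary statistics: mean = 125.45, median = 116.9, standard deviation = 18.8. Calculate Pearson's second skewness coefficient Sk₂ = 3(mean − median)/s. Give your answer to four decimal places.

1.3644

Sk₂ = 3(125.45 − 116.9) / 18.8 = 3 × 8.5500 / 18.8
    = 25.6500 / 18.8 ≈ 1.3644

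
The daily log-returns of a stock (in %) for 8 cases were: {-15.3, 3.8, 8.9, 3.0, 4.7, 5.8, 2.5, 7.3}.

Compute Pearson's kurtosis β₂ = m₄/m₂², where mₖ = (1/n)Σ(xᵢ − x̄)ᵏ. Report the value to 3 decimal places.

5.270

x̄ = 2.5875
Σ(xᵢ − x̄)² = 398.4487 ⇒ m₂ = 49.80609
Σ(xᵢ − x̄)⁴ = 104585.7284 ⇒ m₄ = 13073.21605
m₂² = 2480.64697
β₂ = m₄/m₂² = 13073.21605 / 2480.64697 ≈ 5.270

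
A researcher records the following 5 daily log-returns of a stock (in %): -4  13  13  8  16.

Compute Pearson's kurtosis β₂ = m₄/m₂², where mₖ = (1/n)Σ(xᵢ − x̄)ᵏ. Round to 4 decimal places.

2.6166

x̄ = 9.2000
Σ(xᵢ − x̄)² = 250.8000 ⇒ m₂ = 50.16000
Σ(xᵢ − x̄)⁴ = 32916.8160 ⇒ m₄ = 6583.36320
m₂² = 2516.02560
β₂ = m₄/m₂² = 6583.36320 / 2516.02560 ≈ 2.6166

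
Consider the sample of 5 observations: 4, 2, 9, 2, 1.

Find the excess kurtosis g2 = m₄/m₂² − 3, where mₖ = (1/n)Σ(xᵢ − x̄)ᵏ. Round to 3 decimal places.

-0.322

x̄ = 3.6000
Σ(xᵢ − x̄)² = 41.2000 ⇒ m₂ = 8.24000
Σ(xᵢ − x̄)⁴ = 909.1360 ⇒ m₄ = 181.82720
m₂² = 67.89760
g2 = m₄/m₂² − 3 = 2.67796 − 3 ≈ -0.322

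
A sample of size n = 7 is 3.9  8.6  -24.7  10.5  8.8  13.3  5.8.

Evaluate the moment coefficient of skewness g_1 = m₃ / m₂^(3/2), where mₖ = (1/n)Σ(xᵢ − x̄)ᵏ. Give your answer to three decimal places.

-1.807

x̄ = (3.9 + 8.6 - 24.7 + 10.5 + 8.8 + 13.3 + 5.8) / 7 = 3.7429
deviations (xᵢ − x̄): 0.1571, 4.8571, -28.4429, 6.7571, 5.0571, 9.5571, 2.0571
Σ(xᵢ − x̄)² = 999.4171 ⇒ m₂ = 999.4171/7 = 142.77388
Σ(xᵢ − x̄)³ = -21576.0640 ⇒ m₃ = -21576.0640/7 = -3082.29486
m₂^(3/2) = 142.77388^(1.5) = 1705.97684
g_1 = m₃ / m₂^(3/2) = -3082.29486 / 1705.97684 ≈ -1.807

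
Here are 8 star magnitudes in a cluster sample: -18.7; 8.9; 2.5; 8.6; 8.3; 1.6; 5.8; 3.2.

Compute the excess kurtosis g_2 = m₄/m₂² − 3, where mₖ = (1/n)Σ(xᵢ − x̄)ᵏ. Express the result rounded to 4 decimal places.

2.0408

x̄ = 2.5250
Σ(xᵢ − x̄)² = 573.4350 ⇒ m₂ = 71.67938
Σ(xᵢ − x̄)⁴ = 207192.7416 ⇒ m₄ = 25899.09270
m₂² = 5137.93280
g_2 = m₄/m₂² − 3 = 5.04076 − 3 ≈ 2.0408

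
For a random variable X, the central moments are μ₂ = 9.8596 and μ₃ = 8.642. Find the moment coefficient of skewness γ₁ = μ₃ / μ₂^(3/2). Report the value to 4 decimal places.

σ = √μ₂ = √9.8596 = 3.14000
σ³ = μ₂^(3/2) = 30.95914
γ₁ = μ₃/σ³ = 8.642 / 30.95914 ≈ 0.2791

0.2791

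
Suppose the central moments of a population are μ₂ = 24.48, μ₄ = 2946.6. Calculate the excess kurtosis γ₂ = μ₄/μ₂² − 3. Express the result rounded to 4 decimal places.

1.9170

μ₂² = 24.48² = 599.27040
μ₄/μ₂² = 2946.6 / 599.27040 = 4.91698
γ₂ = 4.91698 − 3 ≈ 1.9170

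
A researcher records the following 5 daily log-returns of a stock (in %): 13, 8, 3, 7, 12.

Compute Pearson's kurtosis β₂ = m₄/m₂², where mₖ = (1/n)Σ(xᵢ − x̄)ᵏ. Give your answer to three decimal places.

x̄ = 8.6000
Σ(xᵢ − x̄)² = 65.2000 ⇒ m₂ = 13.04000
Σ(xᵢ − x̄)⁴ = 1498.5760 ⇒ m₄ = 299.71520
m₂² = 170.04160
β₂ = m₄/m₂² = 299.71520 / 170.04160 ≈ 1.763

1.763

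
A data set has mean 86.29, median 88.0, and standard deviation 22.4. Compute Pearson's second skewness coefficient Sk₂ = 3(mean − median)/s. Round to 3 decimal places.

Sk₂ = 3(86.29 − 88.0) / 22.4 = 3 × -1.7100 / 22.4
    = -5.1300 / 22.4 ≈ -0.229

-0.229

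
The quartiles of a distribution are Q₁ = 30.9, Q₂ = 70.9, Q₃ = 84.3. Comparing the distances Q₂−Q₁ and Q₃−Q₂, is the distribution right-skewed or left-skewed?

left-skewed

Q₂ − Q₁ = 40.0;  Q₃ − Q₂ = 13.4
Q₂ − Q₁ > Q₃ − Q₂ ⇒ the lower half is more spread out ⇒ left-skewed.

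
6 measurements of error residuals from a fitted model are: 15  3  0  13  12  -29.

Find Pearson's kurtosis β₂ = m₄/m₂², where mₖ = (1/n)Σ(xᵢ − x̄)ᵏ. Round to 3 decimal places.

3.303

x̄ = 2.3333
Σ(xᵢ − x̄)² = 1355.3333 ⇒ m₂ = 225.88889
Σ(xᵢ − x̄)⁴ = 1011337.1111 ⇒ m₄ = 168556.18519
m₂² = 51025.79012
β₂ = m₄/m₂² = 168556.18519 / 51025.79012 ≈ 3.303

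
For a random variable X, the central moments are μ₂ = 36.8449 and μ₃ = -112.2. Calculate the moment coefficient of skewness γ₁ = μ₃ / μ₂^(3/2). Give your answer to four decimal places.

-0.5017

σ = √μ₂ = √36.8449 = 6.07000
σ³ = μ₂^(3/2) = 223.64854
γ₁ = μ₃/σ³ = -112.2 / 223.64854 ≈ -0.5017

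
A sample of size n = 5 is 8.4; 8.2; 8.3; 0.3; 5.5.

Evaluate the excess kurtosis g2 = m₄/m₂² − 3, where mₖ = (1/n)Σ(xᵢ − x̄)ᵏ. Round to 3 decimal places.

x̄ = 6.1400
Σ(xᵢ − x̄)² = 48.5320 ⇒ m₂ = 9.70640
Σ(xᵢ − x̄)⁴ = 1229.2233 ⇒ m₄ = 245.84465
m₂² = 94.21420
g2 = m₄/m₂² − 3 = 2.60942 − 3 ≈ -0.391

-0.391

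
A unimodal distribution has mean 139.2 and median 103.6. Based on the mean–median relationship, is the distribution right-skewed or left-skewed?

mean − median = 139.2 − 103.6 = 35.6
mean > median ⇒ the longer tail is on the right ⇒ right-skewed (positively skewed).

right-skewed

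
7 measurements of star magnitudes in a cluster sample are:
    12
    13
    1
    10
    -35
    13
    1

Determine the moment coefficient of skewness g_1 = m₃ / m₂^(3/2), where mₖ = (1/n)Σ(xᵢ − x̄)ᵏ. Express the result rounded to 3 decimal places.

-1.669

x̄ = (12 + 13 + 1 + 10 - 35 + 13 + 1) / 7 = 2.1429
deviations (xᵢ − x̄): 9.8571, 10.8571, -1.1429, 7.8571, -37.1429, 10.8571, -1.1429
Σ(xᵢ − x̄)² = 1776.8571 ⇒ m₂ = 1776.8571/7 = 253.83673
Σ(xᵢ − x̄)³ = -47242.5306 ⇒ m₃ = -47242.5306/7 = -6748.93294
m₂^(3/2) = 253.83673^(1.5) = 4044.19147
g_1 = m₃ / m₂^(3/2) = -6748.93294 / 4044.19147 ≈ -1.669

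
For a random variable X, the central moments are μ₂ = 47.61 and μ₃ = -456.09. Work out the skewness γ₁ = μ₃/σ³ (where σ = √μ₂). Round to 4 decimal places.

-1.3884

σ = √μ₂ = √47.61 = 6.90000
σ³ = μ₂^(3/2) = 328.50900
γ₁ = μ₃/σ³ = -456.09 / 328.50900 ≈ -1.3884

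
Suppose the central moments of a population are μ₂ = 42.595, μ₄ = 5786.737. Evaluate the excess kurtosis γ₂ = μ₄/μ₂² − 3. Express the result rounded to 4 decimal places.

0.1895

μ₂² = 42.595² = 1814.33403
μ₄/μ₂² = 5786.737 / 1814.33403 = 3.18946
γ₂ = 3.18946 − 3 ≈ 0.1895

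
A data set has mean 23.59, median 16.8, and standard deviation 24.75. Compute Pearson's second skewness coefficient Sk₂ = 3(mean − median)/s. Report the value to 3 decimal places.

Sk₂ = 3(23.59 − 16.8) / 24.75 = 3 × 6.7900 / 24.75
    = 20.3700 / 24.75 ≈ 0.823

0.823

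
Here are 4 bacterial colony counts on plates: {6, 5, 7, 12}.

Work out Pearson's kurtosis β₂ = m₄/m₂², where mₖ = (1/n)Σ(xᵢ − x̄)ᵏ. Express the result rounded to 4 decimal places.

2.1605

x̄ = 7.5000
Σ(xᵢ − x̄)² = 29.0000 ⇒ m₂ = 7.25000
Σ(xᵢ − x̄)⁴ = 454.2500 ⇒ m₄ = 113.56250
m₂² = 52.56250
β₂ = m₄/m₂² = 113.56250 / 52.56250 ≈ 2.1605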